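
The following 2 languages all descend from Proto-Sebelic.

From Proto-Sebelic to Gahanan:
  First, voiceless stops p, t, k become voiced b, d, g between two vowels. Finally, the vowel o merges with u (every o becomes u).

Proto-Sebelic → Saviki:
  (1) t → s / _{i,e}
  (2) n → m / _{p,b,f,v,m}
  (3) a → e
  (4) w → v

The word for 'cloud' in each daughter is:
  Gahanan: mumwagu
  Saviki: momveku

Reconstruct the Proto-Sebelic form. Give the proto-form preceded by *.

Position 2: Gahanan has u, Saviki has o. Saviki preserves o here (none of its changes turn any other segment into o), so the proto-segment is *o.
Position 5: Gahanan has a, Saviki has e. Gahanan preserves a here (none of its changes turn any other segment into a), so the proto-segment is *a.
Verify the candidate proto-form against each daughter:
Gahanan: start from *momwaku.
  rule 1 (intervocalic voicing): momwaku → momwagu
  rule 2 (vowel merger): momwagu → mumwagu
  ⇒ Gahanan mumwagu
Saviki: *momwaku > momweku > momveku  (by vowel merger, unconditioned shift)
*momwaku is the unique common source.

*momwaku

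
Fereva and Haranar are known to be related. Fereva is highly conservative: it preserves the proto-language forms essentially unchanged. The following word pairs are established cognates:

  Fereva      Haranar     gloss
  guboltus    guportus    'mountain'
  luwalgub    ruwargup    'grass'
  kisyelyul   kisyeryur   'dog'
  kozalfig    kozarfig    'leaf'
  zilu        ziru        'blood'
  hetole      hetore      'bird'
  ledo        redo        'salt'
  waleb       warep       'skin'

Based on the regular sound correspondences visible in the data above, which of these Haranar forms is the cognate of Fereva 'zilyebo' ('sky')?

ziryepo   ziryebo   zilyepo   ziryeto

ziryepo

guboltus ~ guportus, luwalgub ~ ruwargup — Fereva l corresponds to Haranar r after a vowel, before a consonant other than r, m, n, p, b, f, v.
guboltus ~ guportus — Fereva b corresponds to Haranar p between vowels (before a back vowel).
Applying these to Fereva 'zilyebo':
  zilyebo → ziryebo   (l→r after a vowel, before a consonant other than r, m, n, p, b, f, v)
  ziryebo → ziryepo   (b→p between vowels (before a back vowel))
So the Haranar cognate is 'ziryepo'.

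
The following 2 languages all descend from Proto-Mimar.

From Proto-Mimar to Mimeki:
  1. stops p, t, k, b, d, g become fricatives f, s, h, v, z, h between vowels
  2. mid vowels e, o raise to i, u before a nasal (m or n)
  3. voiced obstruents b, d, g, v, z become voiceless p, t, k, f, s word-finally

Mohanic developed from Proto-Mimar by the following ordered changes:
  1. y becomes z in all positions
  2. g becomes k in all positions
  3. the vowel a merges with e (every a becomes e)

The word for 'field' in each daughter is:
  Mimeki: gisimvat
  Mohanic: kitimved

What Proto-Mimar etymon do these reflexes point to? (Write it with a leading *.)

*gitimvad

Position 3: Mimeki has s, Mohanic has t. Mohanic preserves t here (none of its changes turn any other segment into t), so the proto-segment is *t.
Position 7: Mimeki has a, Mohanic has e. Mimeki preserves a here (none of its changes turn any other segment into a), so the proto-segment is *a.
Position 8: Mimeki has t, Mohanic has d. Mohanic preserves d here (none of its changes turn any other segment into d), so the proto-segment is *d.
Continuing position by position gives *gitimvad; check it forward:
Mimeki: *gitimvad > gisimvad > gisimvat  (by intervocalic lenition, final devoicing)
Mohanic: *gitimvad > kitimvad > kitimved  (by unconditioned shift, vowel merger)
*gitimvad is the unique common source.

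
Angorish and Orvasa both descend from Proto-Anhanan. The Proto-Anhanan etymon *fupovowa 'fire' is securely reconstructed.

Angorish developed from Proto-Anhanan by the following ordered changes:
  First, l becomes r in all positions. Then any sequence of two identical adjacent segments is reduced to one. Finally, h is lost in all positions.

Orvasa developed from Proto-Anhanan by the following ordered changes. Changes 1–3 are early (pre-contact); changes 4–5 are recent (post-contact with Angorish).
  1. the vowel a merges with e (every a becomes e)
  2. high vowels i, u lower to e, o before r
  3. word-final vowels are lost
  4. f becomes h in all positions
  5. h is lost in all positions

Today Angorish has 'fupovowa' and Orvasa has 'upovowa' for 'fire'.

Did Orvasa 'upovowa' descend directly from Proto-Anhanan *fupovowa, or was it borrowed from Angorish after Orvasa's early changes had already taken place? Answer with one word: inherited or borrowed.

borrowed

If inherited, *fupovowa would pass through all of Orvasa's changes:
Orvasa: *fupovowa > fupovowe > fupovow > hupovow > upovow  (by vowel merger, apocope, unconditioned shift, h-loss)
If borrowed from Angorish 'fupovowa' after the early changes, it would undergo only the recent ones:
  rule 4 (unconditioned shift): fupovowa → hupovowa
  rule 5 (h-loss): hupovowa → upovowa
  ⇒ as a loan: upovowa
Orvasa 'upovowa' matches the loan outcome 'upovowa', not the inherited 'upovow' — it skipped the early Orvasa changes, so it was borrowed from Angorish.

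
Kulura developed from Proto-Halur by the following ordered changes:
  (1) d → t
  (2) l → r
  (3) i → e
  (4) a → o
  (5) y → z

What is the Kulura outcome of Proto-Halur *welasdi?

Kulura: *welasdi
  welasdi → welasti   [unconditioned shift]
  welasti → werasti   [unconditioned shift]
  werasti → weraste   [vowel merger]
  weraste → weroste   [vowel merger]
  weroste (rule 5 does not apply)
  giving Kulura weroste.

weroste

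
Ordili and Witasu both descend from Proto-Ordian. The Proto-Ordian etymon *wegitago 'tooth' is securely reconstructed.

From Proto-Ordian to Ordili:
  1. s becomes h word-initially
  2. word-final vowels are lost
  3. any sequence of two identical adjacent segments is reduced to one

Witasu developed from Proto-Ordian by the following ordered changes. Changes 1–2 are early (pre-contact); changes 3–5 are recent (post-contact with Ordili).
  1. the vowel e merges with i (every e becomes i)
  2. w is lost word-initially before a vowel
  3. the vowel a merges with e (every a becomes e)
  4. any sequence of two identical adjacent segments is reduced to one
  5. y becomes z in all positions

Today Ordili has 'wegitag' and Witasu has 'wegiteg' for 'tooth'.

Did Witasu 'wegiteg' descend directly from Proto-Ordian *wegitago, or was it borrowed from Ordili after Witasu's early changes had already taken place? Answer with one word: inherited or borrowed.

borrowed

If inherited, *wegitago would pass through all of Witasu's changes:
Witasu: *wegitago
  wegitago → wigitago   [vowel merger]
  wigitago → igitago   [glide loss]
  igitago → igitego   [vowel merger]
  igitego (rule 4 does not apply)
  igitego (rule 5 does not apply)
  giving Witasu igitego.
If borrowed from Ordili 'wegitag' after the early changes, it would undergo only the recent ones:
  rule 3 (vowel merger): wegitag → wegiteg
  rule 4 (degemination): no change (wegiteg)
  rule 5 (unconditioned shift): no change (wegiteg)
  ⇒ as a loan: wegiteg
Witasu 'wegiteg' matches the loan outcome 'wegiteg', not the inherited 'igitego' — it skipped the early Witasu changes, so it was borrowed from Ordili.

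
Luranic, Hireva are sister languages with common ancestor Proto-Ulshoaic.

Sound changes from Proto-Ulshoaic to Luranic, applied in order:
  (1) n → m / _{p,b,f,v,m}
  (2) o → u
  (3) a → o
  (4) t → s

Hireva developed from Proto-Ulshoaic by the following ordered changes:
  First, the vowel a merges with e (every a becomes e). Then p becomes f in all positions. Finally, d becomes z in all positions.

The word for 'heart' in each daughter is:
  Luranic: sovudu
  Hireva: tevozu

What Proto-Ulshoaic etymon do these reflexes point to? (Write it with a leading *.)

Position 1: Luranic has s, Hireva has t. Hireva preserves t here (none of its changes turn any other segment into t), so the proto-segment is *t.
Position 2: Luranic has o, Hireva has e. In Luranic, o can only continue *a, so the proto-segment is *a.
Position 5: Luranic has d, Hireva has z. Luranic preserves d here (none of its changes turn any other segment into d), so the proto-segment is *d.
This points to *tavodu. Verify forward in each daughter:
Luranic: start from *tavodu.
  rule 1: no change — tavodu
  rule 2 (vowel merger): tavodu → tavudu
  rule 3 (vowel merger): tavudu → tovudu
  rule 4 (unconditioned shift): tovudu → sovudu
  ⇒ Luranic sovudu
Hireva: *tavodu
  tavodu → tevodu   [vowel merger]
  tevodu (rule 2 does not apply)
  tevodu → tevozu   [unconditioned shift]
  giving Hireva tevozu.
*tavodu is the unique common source.

*tavodu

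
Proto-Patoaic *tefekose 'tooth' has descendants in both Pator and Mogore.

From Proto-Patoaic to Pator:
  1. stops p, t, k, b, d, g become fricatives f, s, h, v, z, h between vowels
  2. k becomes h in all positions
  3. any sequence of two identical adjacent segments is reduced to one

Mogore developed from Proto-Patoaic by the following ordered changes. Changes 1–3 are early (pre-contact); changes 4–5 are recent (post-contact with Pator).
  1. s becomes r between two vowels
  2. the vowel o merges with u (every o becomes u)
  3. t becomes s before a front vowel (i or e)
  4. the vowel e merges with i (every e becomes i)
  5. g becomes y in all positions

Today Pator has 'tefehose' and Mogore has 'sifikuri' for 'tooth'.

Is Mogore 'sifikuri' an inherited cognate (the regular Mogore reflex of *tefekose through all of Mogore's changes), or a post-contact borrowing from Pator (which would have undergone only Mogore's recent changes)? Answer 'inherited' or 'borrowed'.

If inherited, *tefekose would pass through all of Mogore's changes:
Mogore: *tefekose > tefekore > tefekure > sefekure > sifikuri  (by rhotacism, vowel merger, palatalisation, vowel merger)
If borrowed from Pator 'tefehose' after the early changes, it would undergo only the recent ones:
  rule 4 (vowel merger): tefehose → tifihosi
  rule 5 (unconditioned shift): no change (tifihosi)
  ⇒ as a loan: tifihosi
Mogore 'sifikuri' matches the inherited outcome exactly, so it is an inherited cognate, not a loan.

inherited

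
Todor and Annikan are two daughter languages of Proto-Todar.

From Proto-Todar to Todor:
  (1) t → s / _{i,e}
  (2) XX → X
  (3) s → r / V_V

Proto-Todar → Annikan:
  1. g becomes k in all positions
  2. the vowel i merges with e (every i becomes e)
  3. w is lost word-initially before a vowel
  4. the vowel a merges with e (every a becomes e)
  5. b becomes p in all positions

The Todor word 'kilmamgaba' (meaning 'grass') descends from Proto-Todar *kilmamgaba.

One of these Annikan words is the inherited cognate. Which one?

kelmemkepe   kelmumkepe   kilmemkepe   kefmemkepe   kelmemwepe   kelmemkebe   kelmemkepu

Annikan: *kilmamgaba > kilmamkaba > kelmamkaba > kelmemkebe > kelmemkepe  (by unconditioned shift, vowel merger, vowel merger, unconditioned shift)
The other candidates each miss or misapply at least one Annikan change.

kelmemkepe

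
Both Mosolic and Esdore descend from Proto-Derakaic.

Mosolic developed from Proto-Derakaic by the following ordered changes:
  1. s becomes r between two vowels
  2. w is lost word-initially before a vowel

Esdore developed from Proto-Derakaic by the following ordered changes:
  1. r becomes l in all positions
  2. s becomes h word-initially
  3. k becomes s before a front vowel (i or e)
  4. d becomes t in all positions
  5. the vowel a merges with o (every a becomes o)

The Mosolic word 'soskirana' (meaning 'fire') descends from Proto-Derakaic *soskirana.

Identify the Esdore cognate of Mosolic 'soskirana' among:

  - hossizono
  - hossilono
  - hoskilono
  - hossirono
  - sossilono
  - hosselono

Esdore: start from *soskirana.
  rule 1 (unconditioned shift): soskirana → soskilana
  rule 2 (debuccalisation): soskilana → hoskilana
  rule 3 (palatalisation): hoskilana → hossilana
  rule 4: no change — hossilana
  rule 5 (vowel merger): hossilana → hossilono
  ⇒ Esdore hossilono
The other candidates each miss or misapply at least one Esdore change.

hossilono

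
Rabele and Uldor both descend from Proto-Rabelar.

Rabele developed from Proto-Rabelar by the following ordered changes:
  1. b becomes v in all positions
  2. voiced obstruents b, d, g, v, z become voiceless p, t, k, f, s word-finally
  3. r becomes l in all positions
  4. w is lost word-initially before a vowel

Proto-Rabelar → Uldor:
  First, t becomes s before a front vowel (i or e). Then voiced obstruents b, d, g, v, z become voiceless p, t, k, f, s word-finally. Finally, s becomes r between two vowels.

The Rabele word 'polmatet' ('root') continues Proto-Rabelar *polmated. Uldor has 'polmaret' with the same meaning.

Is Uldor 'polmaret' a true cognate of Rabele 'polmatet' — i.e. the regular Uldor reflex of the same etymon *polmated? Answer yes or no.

yes

Derive the expected Uldor reflex of *polmated:
Uldor: *polmated > polmased > polmaset > polmaret  (by palatalisation, final devoicing, rhotacism)
Uldor 'polmaret' matches the regular reflex exactly, so the pair is cognate.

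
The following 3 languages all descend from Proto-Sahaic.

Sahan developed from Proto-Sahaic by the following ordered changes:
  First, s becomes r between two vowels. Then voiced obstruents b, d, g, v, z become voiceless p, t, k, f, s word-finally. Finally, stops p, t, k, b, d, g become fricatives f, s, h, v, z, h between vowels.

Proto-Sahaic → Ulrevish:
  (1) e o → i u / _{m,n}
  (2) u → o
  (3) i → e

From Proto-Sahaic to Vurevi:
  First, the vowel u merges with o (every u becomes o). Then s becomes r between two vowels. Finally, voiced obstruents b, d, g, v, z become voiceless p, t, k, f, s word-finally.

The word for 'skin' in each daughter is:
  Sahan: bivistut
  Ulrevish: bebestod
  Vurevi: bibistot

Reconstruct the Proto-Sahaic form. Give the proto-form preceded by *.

*bibistud

Position 8: Sahan has t, Ulrevish has d, Vurevi has t. Ulrevish preserves d here (none of its changes turn any other segment into d), so the proto-segment is *d.
Position 4: Sahan has i, Ulrevish has e, Vurevi has i. Sahan preserves i here (none of its changes turn any other segment into i), so the proto-segment is *i.
Continuing position by position gives *bibistud; check it forward:
Sahan: start from *bibistud.
  rule 1: no change — bibistud
  rule 2 (final devoicing): bibistud → bibistut
  rule 3 (intervocalic lenition): bibistut → bivistut
  ⇒ Sahan bivistut
Ulrevish: *bibistud
  bibistud (rule 1 does not apply)
  bibistud → bibistod   [vowel merger]
  bibistod → bebestod   [vowel merger]
  giving Ulrevish bebestod.
Vurevi: *bibistud > bibistod > bibistot  (by vowel merger, final devoicing)
No other proto-form is consistent with every reflex, so the reconstruction is *bibistud.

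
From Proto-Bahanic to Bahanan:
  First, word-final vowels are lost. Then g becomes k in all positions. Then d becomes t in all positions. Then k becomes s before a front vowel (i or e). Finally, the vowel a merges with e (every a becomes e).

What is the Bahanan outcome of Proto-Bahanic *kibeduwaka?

Bahanan: start from *kibeduwaka.
  rule 1 (apocope): kibeduwaka → kibeduwak
  rule 2: no change — kibeduwak
  rule 3 (unconditioned shift): kibeduwak → kibetuwak
  rule 4 (palatalisation): kibetuwak → sibetuwak
  rule 5 (vowel merger): sibetuwak → sibetuwek
  ⇒ Bahanan sibetuwek

sibetuwek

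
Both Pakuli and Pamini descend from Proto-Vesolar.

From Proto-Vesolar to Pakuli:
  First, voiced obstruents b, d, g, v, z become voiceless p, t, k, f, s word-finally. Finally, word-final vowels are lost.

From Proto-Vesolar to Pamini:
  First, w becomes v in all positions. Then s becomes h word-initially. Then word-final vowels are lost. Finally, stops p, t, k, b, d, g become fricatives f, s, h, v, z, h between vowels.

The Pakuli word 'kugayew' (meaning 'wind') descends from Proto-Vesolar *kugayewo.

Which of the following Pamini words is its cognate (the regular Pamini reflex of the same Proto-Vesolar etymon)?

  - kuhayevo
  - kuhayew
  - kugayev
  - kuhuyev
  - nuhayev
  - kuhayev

Pamini: *kugayewo > kugayevo > kugayev > kuhayev  (by unconditioned shift, apocope, intervocalic lenition)
The other candidates each miss or misapply at least one Pamini change.

kuhayev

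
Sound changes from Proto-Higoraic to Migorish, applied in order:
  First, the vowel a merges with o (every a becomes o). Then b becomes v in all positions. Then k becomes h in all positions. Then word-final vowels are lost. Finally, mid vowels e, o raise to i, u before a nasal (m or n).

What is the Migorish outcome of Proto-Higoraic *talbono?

tolvun

Migorish: start from *talbono.
  rule 1 (vowel merger): talbono → tolbono
  rule 2 (unconditioned shift): tolbono → tolvono
  rule 3: no change — tolvono
  rule 4 (apocope): tolvono → tolvon
  rule 5 (pre-nasal raising): tolvon → tolvun
  ⇒ Migorish tolvun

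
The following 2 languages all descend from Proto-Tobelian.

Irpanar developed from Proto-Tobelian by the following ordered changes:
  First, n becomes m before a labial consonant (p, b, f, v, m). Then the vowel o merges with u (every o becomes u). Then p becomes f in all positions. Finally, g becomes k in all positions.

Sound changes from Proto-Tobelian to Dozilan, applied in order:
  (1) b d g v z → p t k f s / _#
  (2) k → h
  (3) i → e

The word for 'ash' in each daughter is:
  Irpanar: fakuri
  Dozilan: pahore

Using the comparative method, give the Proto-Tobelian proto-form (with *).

*pakori

Position 3: Irpanar has k, Dozilan has h. Taking the neighbouring segments as reconstructed: Irpanar k could go back to *k or *g; Dozilan h could go back to *k or *h — the one source consistent with every daughter is *k.
Position 4: Irpanar has u, Dozilan has o. Dozilan preserves o here (none of its changes turn any other segment into o), so the proto-segment is *o.
This points to *pakori. Verify forward in each daughter:
Irpanar: *pakori > pakuri > fakuri  (by vowel merger, unconditioned shift)
Dozilan: *pakori
  pakori (rule 1 does not apply)
  pakori → pahori   [unconditioned shift]
  pahori → pahore   [vowel merger]
  giving Dozilan pahore.
*pakori is the unique common source.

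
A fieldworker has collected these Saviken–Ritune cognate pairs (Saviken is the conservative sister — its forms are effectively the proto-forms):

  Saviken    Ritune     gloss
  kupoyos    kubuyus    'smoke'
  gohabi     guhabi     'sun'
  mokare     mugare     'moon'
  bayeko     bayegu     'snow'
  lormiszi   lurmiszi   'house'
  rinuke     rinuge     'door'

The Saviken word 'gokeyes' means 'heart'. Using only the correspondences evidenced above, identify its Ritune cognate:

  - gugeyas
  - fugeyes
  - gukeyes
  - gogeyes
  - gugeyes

kupoyos ~ kubuyus, gohabi ~ guhabi — Saviken o corresponds to Ritune u after a consonant, before a consonant other than r, m, n, p, b, f, v.
rinuke ~ rinuge — Saviken k corresponds to Ritune g between vowels (before a front vowel).
Applying these to Saviken 'gokeyes':
  gokeyes → gukeyes   (o→u after a consonant, before a consonant other than r, m, n, p, b, f, v)
  gukeyes → gugeyes   (k→g between vowels (before a front vowel))
So the Ritune cognate is 'gugeyes'.

gugeyes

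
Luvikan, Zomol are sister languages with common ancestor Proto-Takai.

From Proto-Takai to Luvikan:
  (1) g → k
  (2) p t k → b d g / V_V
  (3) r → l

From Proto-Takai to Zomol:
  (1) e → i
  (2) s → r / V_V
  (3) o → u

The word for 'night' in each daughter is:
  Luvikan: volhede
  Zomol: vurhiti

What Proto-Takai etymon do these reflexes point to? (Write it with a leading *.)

*vorhete

Position 6: Luvikan has d, Zomol has t. Zomol preserves t here (none of its changes turn any other segment into t), so the proto-segment is *t.
Position 5: Luvikan has e, Zomol has i. Luvikan preserves e here (none of its changes turn any other segment into e), so the proto-segment is *e.
Verify the candidate proto-form against each daughter:
Luvikan: start from *vorhete.
  rule 1: no change — vorhete
  rule 2 (intervocalic voicing): vorhete → vorhede
  rule 3 (unconditioned shift): vorhede → volhede
  ⇒ Luvikan volhede
Zomol: *vorhete
  vorhete → vorhiti   [vowel merger]
  vorhiti (rule 2 does not apply)
  vorhiti → vurhiti   [vowel merger]
  giving Zomol vurhiti.
Only *vorhete yields all of Luvikan volhede, Zomol vurhiti.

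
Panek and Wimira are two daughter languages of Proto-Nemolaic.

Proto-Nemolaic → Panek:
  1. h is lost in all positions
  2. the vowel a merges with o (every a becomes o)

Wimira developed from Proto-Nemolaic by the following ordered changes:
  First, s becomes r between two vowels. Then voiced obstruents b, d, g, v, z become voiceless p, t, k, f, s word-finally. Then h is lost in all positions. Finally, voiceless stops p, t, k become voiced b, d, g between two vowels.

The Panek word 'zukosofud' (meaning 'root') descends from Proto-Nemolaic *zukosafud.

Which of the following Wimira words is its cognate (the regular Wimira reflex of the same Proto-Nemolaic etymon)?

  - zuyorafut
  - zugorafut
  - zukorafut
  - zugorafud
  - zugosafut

Wimira: start from *zukosafud.
  rule 1 (rhotacism): zukosafud → zukorafud
  rule 2 (final devoicing): zukorafud → zukorafut
  rule 3: no change — zukorafut
  rule 4 (intervocalic voicing): zukorafut → zugorafut
  ⇒ Wimira zugorafut
The other candidates each miss or misapply at least one Wimira change.

zugorafut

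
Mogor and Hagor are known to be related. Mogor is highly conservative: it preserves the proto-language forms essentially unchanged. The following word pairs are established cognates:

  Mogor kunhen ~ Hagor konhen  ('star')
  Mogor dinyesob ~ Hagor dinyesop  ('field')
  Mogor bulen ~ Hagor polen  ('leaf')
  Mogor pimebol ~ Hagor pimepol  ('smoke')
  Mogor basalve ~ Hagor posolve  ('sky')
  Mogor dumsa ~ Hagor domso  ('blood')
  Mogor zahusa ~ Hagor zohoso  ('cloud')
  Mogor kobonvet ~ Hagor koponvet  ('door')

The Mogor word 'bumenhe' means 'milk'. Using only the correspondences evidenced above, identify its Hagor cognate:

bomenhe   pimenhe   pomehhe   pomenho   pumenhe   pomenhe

pomenhe

bulen ~ polen — Mogor b corresponds to Hagor p word-initially before a back vowel.
dumsa ~ domso — Mogor u corresponds to Hagor o after a consonant, before a nasal.
Applying these to Mogor 'bumenhe':
  bumenhe → pumenhe   (b→p word-initially before a back vowel)
  pumenhe → pomenhe   (u→o after a consonant, before a nasal)
So the Hagor cognate is 'pomenhe'.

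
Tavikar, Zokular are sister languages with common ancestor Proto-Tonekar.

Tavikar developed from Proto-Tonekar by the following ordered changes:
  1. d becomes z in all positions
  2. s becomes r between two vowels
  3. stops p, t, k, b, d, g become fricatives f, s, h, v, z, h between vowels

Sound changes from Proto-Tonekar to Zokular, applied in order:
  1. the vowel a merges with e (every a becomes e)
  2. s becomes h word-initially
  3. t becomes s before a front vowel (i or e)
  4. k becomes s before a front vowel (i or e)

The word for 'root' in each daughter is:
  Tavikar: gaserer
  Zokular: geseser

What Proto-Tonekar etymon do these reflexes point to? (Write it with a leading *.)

Position 2: Tavikar has a, Zokular has e. Tavikar preserves a here (none of its changes turn any other segment into a), so the proto-segment is *a.
Position 3: Tavikar has s, Zokular has s. Taking the neighbouring segments as reconstructed: Tavikar s can only go back to *t; Zokular s could go back to *t or *k or *s — the one source consistent with every daughter is *t.
This points to *gateser. Verify forward in each daughter:
Tavikar: *gateser
  gateser (rule 1 does not apply)
  gateser → gaterer   [rhotacism]
  gaterer → gaserer   [intervocalic lenition]
  giving Tavikar gaserer.
Zokular: *gateser > geteser > geseser  (by vowel merger, palatalisation)
Only *gateser yields all of Tavikar gaserer, Zokular geseser.

*gateser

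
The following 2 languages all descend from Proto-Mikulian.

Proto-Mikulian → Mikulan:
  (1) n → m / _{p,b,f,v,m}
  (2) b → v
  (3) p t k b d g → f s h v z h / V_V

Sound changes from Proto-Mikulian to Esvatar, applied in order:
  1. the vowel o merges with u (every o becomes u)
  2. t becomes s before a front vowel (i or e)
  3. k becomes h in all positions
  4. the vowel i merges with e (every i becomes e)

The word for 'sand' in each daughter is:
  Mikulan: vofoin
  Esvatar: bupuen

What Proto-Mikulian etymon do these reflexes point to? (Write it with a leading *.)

Position 3: Mikulan has f, Esvatar has p. Esvatar preserves p here (none of its changes turn any other segment into p), so the proto-segment is *p.
Position 5: Mikulan has i, Esvatar has e. Mikulan preserves i here (none of its changes turn any other segment into i), so the proto-segment is *i.
This points to *bopoin. Verify forward in each daughter:
Mikulan: *bopoin > vopoin > vofoin  (by unconditioned shift, intervocalic lenition)
Esvatar: start from *bopoin.
  rule 1 (vowel merger): bopoin → bupuin
  rule 2: no change — bupuin
  rule 3: no change — bupuin
  rule 4 (vowel merger): bupuin → bupuen
  ⇒ Esvatar bupuen
Only *bopoin yields all of Mikulan vofoin, Esvatar bupuen.

*bopoin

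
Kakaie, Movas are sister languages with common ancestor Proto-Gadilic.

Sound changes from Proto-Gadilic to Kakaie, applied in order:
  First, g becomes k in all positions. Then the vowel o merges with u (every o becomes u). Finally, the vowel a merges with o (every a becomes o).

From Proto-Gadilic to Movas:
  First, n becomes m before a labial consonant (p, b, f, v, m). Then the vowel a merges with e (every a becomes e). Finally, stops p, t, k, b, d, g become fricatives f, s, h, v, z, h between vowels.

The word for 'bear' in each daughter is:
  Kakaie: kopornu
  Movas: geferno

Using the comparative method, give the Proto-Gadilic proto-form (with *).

Position 1: Kakaie has k, Movas has g. Movas preserves g here (none of its changes turn any other segment into g), so the proto-segment is *g.
Position 2: Kakaie has o, Movas has e. In Kakaie, o can only continue *a, so the proto-segment is *a.
Continuing position by position gives *gaparno; check it forward:
Kakaie: *gaparno > kaparno > kaparnu > kopornu  (by unconditioned shift, vowel merger, vowel merger)
Movas: start from *gaparno.
  rule 1: no change — gaparno
  rule 2 (vowel merger): gaparno → geperno
  rule 3 (intervocalic lenition): geperno → geferno
  ⇒ Movas geferno
Only *gaparno yields all of Kakaie kopornu, Movas geferno.

*gaparno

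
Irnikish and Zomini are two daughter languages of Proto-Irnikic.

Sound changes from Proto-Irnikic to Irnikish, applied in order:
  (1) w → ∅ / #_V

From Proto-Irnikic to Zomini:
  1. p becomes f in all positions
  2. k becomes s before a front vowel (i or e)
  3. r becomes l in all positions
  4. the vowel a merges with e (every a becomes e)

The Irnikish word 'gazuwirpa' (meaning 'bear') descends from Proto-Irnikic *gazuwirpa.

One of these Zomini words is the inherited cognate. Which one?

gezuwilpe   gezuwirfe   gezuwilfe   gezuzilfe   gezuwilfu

gezuwilfe

Zomini: start from *gazuwirpa.
  rule 1 (unconditioned shift): gazuwirpa → gazuwirfa
  rule 2: no change — gazuwirfa
  rule 3 (unconditioned shift): gazuwirfa → gazuwilfa
  rule 4 (vowel merger): gazuwilfa → gezuwilfe
  ⇒ Zomini gezuwilfe
Only 'gezuwilfe' matches the regular Zomini development of *gazuwirpa.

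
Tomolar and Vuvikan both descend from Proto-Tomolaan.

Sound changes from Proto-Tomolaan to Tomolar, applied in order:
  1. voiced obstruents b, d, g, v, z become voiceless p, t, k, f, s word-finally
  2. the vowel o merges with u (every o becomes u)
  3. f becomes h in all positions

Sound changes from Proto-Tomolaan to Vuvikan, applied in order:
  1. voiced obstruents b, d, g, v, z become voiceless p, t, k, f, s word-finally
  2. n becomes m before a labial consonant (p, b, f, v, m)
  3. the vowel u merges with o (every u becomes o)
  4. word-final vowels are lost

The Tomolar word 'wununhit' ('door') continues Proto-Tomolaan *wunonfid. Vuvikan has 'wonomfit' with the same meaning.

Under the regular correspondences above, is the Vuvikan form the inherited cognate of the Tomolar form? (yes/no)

yes

Derive the expected Vuvikan reflex of *wunonfid:
Vuvikan: start from *wunonfid.
  rule 1 (final devoicing): wunonfid → wunonfit
  rule 2 (nasal place assimilation): wunonfit → wunomfit
  rule 3 (vowel merger): wunomfit → wonomfit
  rule 4: no change — wonomfit
  ⇒ Vuvikan wonomfit
Vuvikan 'wonomfit' matches the regular reflex exactly, so the pair is cognate.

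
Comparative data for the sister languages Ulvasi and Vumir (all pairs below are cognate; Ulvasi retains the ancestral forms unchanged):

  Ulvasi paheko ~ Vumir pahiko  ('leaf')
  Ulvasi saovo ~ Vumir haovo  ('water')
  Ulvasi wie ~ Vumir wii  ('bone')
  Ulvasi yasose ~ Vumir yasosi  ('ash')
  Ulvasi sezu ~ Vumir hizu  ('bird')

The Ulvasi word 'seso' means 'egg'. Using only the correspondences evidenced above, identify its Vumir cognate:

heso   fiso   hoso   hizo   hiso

hiso

sezu ~ hizu — Ulvasi s corresponds to Vumir h word-initially before a front vowel.
paheko ~ pahiko, sezu ~ hizu — Ulvasi e corresponds to Vumir i after a consonant, before a consonant other than r, m, n, p, b, f, v.
Applying these to Ulvasi 'seso':
  seso → heso   (s→h word-initially before a front vowel)
  heso → hiso   (e→i after a consonant, before a consonant other than r, m, n, p, b, f, v)
So the Vumir cognate is 'hiso'.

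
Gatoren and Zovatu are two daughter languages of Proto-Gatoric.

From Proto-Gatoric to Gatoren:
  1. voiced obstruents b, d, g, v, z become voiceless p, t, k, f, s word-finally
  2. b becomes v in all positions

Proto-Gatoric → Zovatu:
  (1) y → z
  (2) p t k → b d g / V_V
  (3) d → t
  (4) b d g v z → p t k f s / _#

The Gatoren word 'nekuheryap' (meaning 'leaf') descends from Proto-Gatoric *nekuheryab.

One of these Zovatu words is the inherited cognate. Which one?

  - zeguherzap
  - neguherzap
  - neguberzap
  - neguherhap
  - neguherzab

neguherzap

Zovatu: *nekuheryab
  nekuheryab → nekuherzab   [unconditioned shift]
  nekuherzab → neguherzab   [intervocalic voicing]
  neguherzab (rule 3 does not apply)
  neguherzab → neguherzap   [final devoicing]
  giving Zovatu neguherzap.
The other candidates each miss or misapply at least one Zovatu change.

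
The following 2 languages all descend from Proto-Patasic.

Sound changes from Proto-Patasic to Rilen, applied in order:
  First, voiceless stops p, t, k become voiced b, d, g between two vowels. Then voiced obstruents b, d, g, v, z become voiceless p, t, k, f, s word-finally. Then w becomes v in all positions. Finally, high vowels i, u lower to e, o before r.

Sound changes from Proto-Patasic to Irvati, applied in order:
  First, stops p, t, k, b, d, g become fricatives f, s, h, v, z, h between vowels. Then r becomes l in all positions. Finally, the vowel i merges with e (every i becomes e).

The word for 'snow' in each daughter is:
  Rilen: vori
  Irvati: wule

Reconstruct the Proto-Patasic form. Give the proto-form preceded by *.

*wuri

Position 2: Rilen has o, Irvati has u. Irvati preserves u here (none of its changes turn any other segment into u), so the proto-segment is *u.
Position 4: Rilen has i, Irvati has e. Rilen preserves i here (none of its changes turn any other segment into i), so the proto-segment is *i.
Position 3: Rilen has r, Irvati has l. Rilen preserves r here (none of its changes turn any other segment into r), so the proto-segment is *r.
Continuing position by position gives *wuri; check it forward:
Rilen: start from *wuri.
  rule 1: no change — wuri
  rule 2: no change — wuri
  rule 3 (unconditioned shift): wuri → vuri
  rule 4 (pre-rhotic lowering): vuri → vori
  ⇒ Rilen vori
Irvati: start from *wuri.
  rule 1: no change — wuri
  rule 2 (unconditioned shift): wuri → wuli
  rule 3 (vowel merger): wuli → wule
  ⇒ Irvati wule
*wuri is the unique common source.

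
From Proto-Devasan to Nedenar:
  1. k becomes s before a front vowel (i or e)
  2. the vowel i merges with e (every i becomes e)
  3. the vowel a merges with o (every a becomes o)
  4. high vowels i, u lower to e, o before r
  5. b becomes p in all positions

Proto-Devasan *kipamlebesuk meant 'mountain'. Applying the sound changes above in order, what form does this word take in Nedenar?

sepomlepesuk

Nedenar: start from *kipamlebesuk.
  rule 1 (palatalisation): kipamlebesuk → sipamlebesuk
  rule 2 (vowel merger): sipamlebesuk → sepamlebesuk
  rule 3 (vowel merger): sepamlebesuk → sepomlebesuk
  rule 4: no change — sepomlebesuk
  rule 5 (unconditioned shift): sepomlebesuk → sepomlepesuk
  ⇒ Nedenar sepomlepesuk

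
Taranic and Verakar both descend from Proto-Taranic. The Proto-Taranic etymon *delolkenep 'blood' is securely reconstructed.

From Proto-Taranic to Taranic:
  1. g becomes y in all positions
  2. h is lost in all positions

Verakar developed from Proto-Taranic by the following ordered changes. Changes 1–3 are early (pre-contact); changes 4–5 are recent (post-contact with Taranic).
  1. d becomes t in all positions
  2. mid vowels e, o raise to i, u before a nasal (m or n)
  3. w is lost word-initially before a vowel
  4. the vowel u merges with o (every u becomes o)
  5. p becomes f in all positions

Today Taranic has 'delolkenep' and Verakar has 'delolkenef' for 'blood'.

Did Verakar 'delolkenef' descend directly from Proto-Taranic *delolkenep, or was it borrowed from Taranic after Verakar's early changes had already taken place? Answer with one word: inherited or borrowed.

If inherited, *delolkenep would pass through all of Verakar's changes:
Verakar: start from *delolkenep.
  rule 1 (unconditioned shift): delolkenep → telolkenep
  rule 2 (pre-nasal raising): telolkenep → telolkinep
  rule 3: no change — telolkinep
  rule 4: no change — telolkinep
  rule 5 (unconditioned shift): telolkinep → telolkinef
  ⇒ Verakar telolkinef
If borrowed from Taranic 'delolkenep' after the early changes, it would undergo only the recent ones:
  rule 4 (vowel merger): no change (delolkenep)
  rule 5 (unconditioned shift): delolkenep → delolkenef
  ⇒ as a loan: delolkenef
Verakar 'delolkenef' matches the loan outcome 'delolkenef', not the inherited 'telolkinef' — it skipped the early Verakar changes, so it was borrowed from Taranic.

borrowed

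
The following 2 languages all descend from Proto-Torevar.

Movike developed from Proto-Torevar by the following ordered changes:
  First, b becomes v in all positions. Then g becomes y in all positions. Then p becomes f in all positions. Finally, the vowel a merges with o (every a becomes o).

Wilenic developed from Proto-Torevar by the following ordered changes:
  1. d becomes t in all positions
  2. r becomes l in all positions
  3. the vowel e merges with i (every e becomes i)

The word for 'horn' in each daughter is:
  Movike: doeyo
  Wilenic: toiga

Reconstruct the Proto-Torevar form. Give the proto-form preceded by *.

*doega

Position 3: Movike has e, Wilenic has i. Movike preserves e here (none of its changes turn any other segment into e), so the proto-segment is *e.
Position 4: Movike has y, Wilenic has g. Wilenic preserves g here (none of its changes turn any other segment into g), so the proto-segment is *g.
Verify the candidate proto-form against each daughter:
Movike: start from *doega.
  rule 1: no change — doega
  rule 2 (unconditioned shift): doega → doeya
  rule 3: no change — doeya
  rule 4 (vowel merger): doeya → doeyo
  ⇒ Movike doeyo
Wilenic: *doega > toega > toiga  (by unconditioned shift, vowel merger)
No other proto-form is consistent with every reflex, so the reconstruction is *doega.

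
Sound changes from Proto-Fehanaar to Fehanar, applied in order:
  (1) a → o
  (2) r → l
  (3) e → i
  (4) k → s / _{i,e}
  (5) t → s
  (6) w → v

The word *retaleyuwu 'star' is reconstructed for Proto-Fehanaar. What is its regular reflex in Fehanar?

Fehanar: *retaleyuwu > retoleyuwu > letoleyuwu > litoliyuwu > lisoliyuwu > lisoliyuvu  (by vowel merger, unconditioned shift, vowel merger, unconditioned shift, unconditioned shift)

lisoliyuvu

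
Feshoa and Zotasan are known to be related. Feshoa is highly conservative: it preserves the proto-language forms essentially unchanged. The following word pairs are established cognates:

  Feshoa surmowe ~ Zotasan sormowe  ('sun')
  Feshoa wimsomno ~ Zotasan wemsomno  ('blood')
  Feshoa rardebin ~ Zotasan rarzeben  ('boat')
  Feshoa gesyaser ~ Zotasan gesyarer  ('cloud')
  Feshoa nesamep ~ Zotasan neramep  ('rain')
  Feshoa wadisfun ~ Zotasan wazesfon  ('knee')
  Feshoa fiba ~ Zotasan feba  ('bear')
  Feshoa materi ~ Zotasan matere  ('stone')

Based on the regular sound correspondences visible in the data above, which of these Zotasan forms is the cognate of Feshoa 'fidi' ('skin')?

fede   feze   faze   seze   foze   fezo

feze

wadisfun ~ wazesfon — Feshoa i corresponds to Zotasan e after a consonant, before a consonant other than r, m, n, p, b, f, v.
wadisfun ~ wazesfon — Feshoa d corresponds to Zotasan z between vowels (before a front vowel).
materi ~ matere — Feshoa i corresponds to Zotasan e word-finally.
Applying these to Feshoa 'fidi':
  fidi → fedi   (i→e after a consonant, before a consonant other than r, m, n, p, b, f, v)
  fedi → fezi   (d→z between vowels (before a front vowel))
  fezi → feze   (i→e word-finally)
So the Zotasan cognate is 'feze'.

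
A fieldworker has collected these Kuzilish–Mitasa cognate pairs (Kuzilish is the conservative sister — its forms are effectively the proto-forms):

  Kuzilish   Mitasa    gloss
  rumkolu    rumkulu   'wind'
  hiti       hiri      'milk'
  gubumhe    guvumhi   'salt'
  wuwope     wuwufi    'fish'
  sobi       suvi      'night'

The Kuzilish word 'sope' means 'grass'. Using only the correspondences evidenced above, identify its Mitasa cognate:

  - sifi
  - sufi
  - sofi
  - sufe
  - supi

wuwope ~ wuwufi — Kuzilish o corresponds to Mitasa u after a consonant, before a labial obstruent.
wuwope ~ wuwufi — Kuzilish p corresponds to Mitasa f between vowels (before a front vowel).
gubumhe ~ guvumhi, wuwope ~ wuwufi — Kuzilish e corresponds to Mitasa i word-finally.
Applying these to Kuzilish 'sope':
  sope → supe   (o→u after a consonant, before a labial obstruent)
  supe → sufe   (p→f between vowels (before a front vowel))
  sufe → sufi   (e→i word-finally)
So the Mitasa cognate is 'sufi'.

sufi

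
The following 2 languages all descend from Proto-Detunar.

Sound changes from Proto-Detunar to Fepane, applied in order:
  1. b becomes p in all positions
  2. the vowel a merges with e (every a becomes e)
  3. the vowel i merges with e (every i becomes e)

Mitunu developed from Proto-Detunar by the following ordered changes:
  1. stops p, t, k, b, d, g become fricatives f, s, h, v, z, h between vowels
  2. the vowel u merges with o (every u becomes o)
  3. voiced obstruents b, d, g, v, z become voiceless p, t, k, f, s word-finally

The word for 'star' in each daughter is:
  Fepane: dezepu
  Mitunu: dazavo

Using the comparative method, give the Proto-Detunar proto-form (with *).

*dazabu

Position 4: Fepane has e, Mitunu has a. Mitunu preserves a here (none of its changes turn any other segment into a), so the proto-segment is *a.
Position 6: Fepane has u, Mitunu has o. Fepane preserves u here (none of its changes turn any other segment into u), so the proto-segment is *u.
Continuing position by position gives *dazabu; check it forward:
Fepane: start from *dazabu.
  rule 1 (unconditioned shift): dazabu → dazapu
  rule 2 (vowel merger): dazapu → dezepu
  rule 3: no change — dezepu
  ⇒ Fepane dezepu
Mitunu: start from *dazabu.
  rule 1 (intervocalic lenition): dazabu → dazavu
  rule 2 (vowel merger): dazavu → dazavo
  rule 3: no change — dazavo
  ⇒ Mitunu dazavo
Only *dazabu yields all of Fepane dezepu, Mitunu dazavo.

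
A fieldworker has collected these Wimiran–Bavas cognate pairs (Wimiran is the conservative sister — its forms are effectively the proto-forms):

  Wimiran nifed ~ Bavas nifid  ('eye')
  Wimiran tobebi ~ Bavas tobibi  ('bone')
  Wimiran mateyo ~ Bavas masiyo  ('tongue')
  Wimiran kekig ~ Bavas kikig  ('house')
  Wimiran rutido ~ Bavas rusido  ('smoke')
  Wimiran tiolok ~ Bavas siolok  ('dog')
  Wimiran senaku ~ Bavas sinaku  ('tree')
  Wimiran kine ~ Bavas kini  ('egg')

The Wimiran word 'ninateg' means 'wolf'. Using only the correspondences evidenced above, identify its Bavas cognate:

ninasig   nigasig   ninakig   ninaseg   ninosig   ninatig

ninasig

mateyo ~ masiyo — Wimiran t corresponds to Bavas s between vowels (before a front vowel).
nifed ~ nifid, mateyo ~ masiyo — Wimiran e corresponds to Bavas i after a consonant, before a consonant other than r, m, n, p, b, f, v.
Applying these to Wimiran 'ninateg':
  ninateg → ninaseg   (t→s between vowels (before a front vowel))
  ninaseg → ninasig   (e→i after a consonant, before a consonant other than r, m, n, p, b, f, v)
So the Bavas cognate is 'ninasig'.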